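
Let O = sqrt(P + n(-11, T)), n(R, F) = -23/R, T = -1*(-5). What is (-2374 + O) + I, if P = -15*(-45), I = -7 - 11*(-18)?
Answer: -2183 + 14*sqrt(418)/11 ≈ -2157.0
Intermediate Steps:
I = 191 (I = -7 + 198 = 191)
T = 5
P = 675
O = 14*sqrt(418)/11 (O = sqrt(675 - 23/(-11)) = sqrt(675 - 23*(-1/11)) = sqrt(675 + 23/11) = sqrt(7448/11) = 14*sqrt(418)/11 ≈ 26.021)
(-2374 + O) + I = (-2374 + 14*sqrt(418)/11) + 191 = -2183 + 14*sqrt(418)/11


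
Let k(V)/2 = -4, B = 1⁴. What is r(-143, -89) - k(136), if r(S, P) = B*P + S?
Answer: -224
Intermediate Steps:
B = 1
k(V) = -8 (k(V) = 2*(-4) = -8)
r(S, P) = P + S (r(S, P) = 1*P + S = P + S)
r(-143, -89) - k(136) = (-89 - 143) - 1*(-8) = -232 + 8 = -224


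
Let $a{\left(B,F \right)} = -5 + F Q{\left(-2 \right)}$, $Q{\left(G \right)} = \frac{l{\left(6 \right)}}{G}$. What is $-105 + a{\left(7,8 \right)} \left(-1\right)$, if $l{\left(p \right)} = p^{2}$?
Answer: $44$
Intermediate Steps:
$Q{\left(G \right)} = \frac{36}{G}$ ($Q{\left(G \right)} = \frac{6^{2}}{G} = \frac{36}{G}$)
$a{\left(B,F \right)} = -5 - 18 F$ ($a{\left(B,F \right)} = -5 + F \frac{36}{-2} = -5 + F 36 \left(- \frac{1}{2}\right) = -5 + F \left(-18\right) = -5 - 18 F$)
$-105 + a{\left(7,8 \right)} \left(-1\right) = -105 + \left(-5 - 144\right) \left(-1\right) = -105 - -149 = -105 + 149 = 44$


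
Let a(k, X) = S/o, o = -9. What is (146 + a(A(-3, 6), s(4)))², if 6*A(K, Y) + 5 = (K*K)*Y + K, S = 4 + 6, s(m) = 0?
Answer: 1700416/81 ≈ 20993.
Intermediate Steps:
S = 10
A(K, Y) = -⅚ + K/6 + Y*K²/6 (A(K, Y) = -⅚ + ((K*K)*Y + K)/6 = -⅚ + (K²*Y + K)/6 = -⅚ + (Y*K² + K)/6 = -⅚ + (K + Y*K²)/6 = -⅚ + (K/6 + Y*K²/6) = -⅚ + K/6 + Y*K²/6)
a(k, X) = -10/9 (a(k, X) = 10/(-9) = 10*(-⅑) = -10/9)
(146 + a(A(-3, 6), s(4)))² = (146 - 10/9)² = (1304/9)² = 1700416/81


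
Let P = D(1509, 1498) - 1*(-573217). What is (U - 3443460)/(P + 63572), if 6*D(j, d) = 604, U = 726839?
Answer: -8149863/1910669 ≈ -4.2654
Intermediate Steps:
D(j, d) = 302/3 (D(j, d) = (⅙)*604 = 302/3)
P = 1719953/3 (P = 302/3 - 1*(-573217) = 302/3 + 573217 = 1719953/3 ≈ 5.7332e+5)
(U - 3443460)/(P + 63572) = (726839 - 3443460)/(1719953/3 + 63572) = -2716621/1910669/3 = -2716621*3/1910669 = -8149863/1910669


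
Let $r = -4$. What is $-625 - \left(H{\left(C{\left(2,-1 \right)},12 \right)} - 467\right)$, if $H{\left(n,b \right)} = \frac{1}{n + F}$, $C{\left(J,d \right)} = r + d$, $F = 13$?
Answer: $- \frac{1265}{8} \approx -158.13$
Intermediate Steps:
$C{\left(J,d \right)} = -4 + d$
$H{\left(n,b \right)} = \frac{1}{13 + n}$ ($H{\left(n,b \right)} = \frac{1}{n + 13} = \frac{1}{13 + n}$)
$-625 - \left(H{\left(C{\left(2,-1 \right)},12 \right)} - 467\right) = -625 - \left(\frac{1}{13 - 5} - 467\right) = -625 - \left(\frac{1}{8} - 467\right) = -625 - - \frac{3735}{8} = -625 + \frac{3735}{8} = - \frac{1265}{8}$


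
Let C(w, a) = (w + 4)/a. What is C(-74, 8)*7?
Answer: -245/4 ≈ -61.250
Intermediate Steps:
C(w, a) = (4 + w)/a
C(-74, 8)*7 = ((4 - 74)/8)*7 = ((1/8)*(-70))*7 = -35/4*7 = -245/4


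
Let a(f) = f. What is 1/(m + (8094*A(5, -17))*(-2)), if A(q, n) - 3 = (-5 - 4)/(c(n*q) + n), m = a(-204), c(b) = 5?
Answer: -1/60909 ≈ -1.6418e-5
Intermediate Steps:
m = -204
A(q, n) = 3 - 9/(5 + n) (A(q, n) = 3 + (-5 - 4)/(5 + n) = 3 - 9/(5 + n))
1/(m + (8094*A(5, -17))*(-2)) = 1/(-204 + (8094*(3*(2 - 17)/(5 - 17)))*(-2)) = 1/(-204 + (8094*(3*(-15)/(-12)))*(-2)) = 1/(-204 + (8094*(3*(-1/12)*(-15)))*(-2)) = 1/(-204 + (8094*(15/4))*(-2)) = 1/(-204 + (60705/2)*(-2)) = 1/(-204 - 60705) = 1/(-60909) = -1/60909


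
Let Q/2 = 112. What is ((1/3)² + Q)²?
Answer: 4068289/81 ≈ 50226.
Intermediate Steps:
Q = 224 (Q = 2*112 = 224)
((1/3)² + Q)² = ((1/3)² + 224)² = ((⅓)² + 224)² = (⅑ + 224)² = (2017/9)² = 4068289/81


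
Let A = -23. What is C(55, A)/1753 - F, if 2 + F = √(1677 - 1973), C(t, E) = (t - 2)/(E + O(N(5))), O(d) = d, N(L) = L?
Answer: 63055/31554 - 2*I*√74 ≈ 1.9983 - 17.205*I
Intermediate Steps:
C(t, E) = (-2 + t)/(5 + E) (C(t, E) = (t - 2)/(E + 5) = (-2 + t)/(5 + E))
F = -2 + 2*I*√74 (F = -2 + √(1677 - 1973) = -2 + √(-296) = -2 + 2*I*√74 ≈ -2.0 + 17.205*I)
C(55, A)/1753 - F = ((-2 + 55)/(5 - 23))/1753 - (-2 + 2*I*√74) = (53/(-18))*(1/1753) + (2 - 2*I*√74) = -1/18*53*(1/1753) + (2 - 2*I*√74) = -53/18*1/1753 + (2 - 2*I*√74) = -53/31554 + (2 - 2*I*√74) = 63055/31554 - 2*I*√74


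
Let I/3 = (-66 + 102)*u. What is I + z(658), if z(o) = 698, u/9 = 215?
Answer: 209678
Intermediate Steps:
u = 1935 (u = 9*215 = 1935)
I = 208980 (I = 3*((-66 + 102)*1935) = 3*(36*1935) = 3*69660 = 208980)
I + z(658) = 208980 + 698 = 209678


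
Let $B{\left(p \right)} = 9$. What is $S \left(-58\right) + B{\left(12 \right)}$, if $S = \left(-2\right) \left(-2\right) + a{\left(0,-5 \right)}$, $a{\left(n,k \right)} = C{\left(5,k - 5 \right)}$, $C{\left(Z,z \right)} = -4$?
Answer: $9$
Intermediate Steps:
$a{\left(n,k \right)} = -4$
$S = 0$ ($S = \left(-2\right) \left(-2\right) - 4 = 4 - 4 = 0$)
$S \left(-58\right) + B{\left(12 \right)} = 0 \left(-58\right) + 9 = 0 + 9 = 9$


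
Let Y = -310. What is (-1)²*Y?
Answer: -310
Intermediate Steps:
(-1)²*Y = (-1)²*(-310) = 1*(-310) = -310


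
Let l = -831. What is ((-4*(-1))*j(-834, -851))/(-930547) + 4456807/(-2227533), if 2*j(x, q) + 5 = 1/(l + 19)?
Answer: -34362896278789/17174828675994 ≈ -2.0008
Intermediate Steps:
j(x, q) = -4061/1624 (j(x, q) = -5/2 + 1/(2*(-831 + 19)) = -5/2 + (½)/(-812) = -5/2 + (½)*(-1/812) = -5/2 - 1/1624 = -4061/1624)
((-4*(-1))*j(-834, -851))/(-930547) + 4456807/(-2227533) = (-4*(-1)*(-4061/1624))/(-930547) + 4456807/(-2227533) = (4*(-4061/1624))*(-1/930547) + 4456807*(-1/2227533) = -4061/406*(-1/930547) - 4456807/2227533 = 4061/377802082 - 4456807/2227533 = -34362896278789/17174828675994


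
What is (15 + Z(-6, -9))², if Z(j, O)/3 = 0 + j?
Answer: 9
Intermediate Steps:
Z(j, O) = 3*j (Z(j, O) = 3*(0 + j) = 3*j)
(15 + Z(-6, -9))² = (15 + 3*(-6))² = (15 - 18)² = (-3)² = 9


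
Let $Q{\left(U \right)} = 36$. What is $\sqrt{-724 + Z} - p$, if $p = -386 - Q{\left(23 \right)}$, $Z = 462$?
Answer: $422 + i \sqrt{262} \approx 422.0 + 16.186 i$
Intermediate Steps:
$p = -422$ ($p = -386 - 36 = -422$)
$\sqrt{-724 + Z} - p = \sqrt{-724 + 462} - -422 = \sqrt{-262} + 422 = i \sqrt{262} + 422 = 422 + i \sqrt{262}$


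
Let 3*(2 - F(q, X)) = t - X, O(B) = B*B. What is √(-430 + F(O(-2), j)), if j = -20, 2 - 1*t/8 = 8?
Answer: 2*I*√942/3 ≈ 20.461*I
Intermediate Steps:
t = -48 (t = 16 - 8*8 = 16 - 64 = -48)
O(B) = B²
F(q, X) = 18 + X/3 (F(q, X) = 2 - (-48 - X)/3 = 2 + (16 + X/3) = 18 + X/3)
√(-430 + F(O(-2), j)) = √(-430 + (18 + (⅓)*(-20))) = √(-430 + (18 - 20/3)) = √(-430 + 34/3) = √(-1256/3) = 2*I*√942/3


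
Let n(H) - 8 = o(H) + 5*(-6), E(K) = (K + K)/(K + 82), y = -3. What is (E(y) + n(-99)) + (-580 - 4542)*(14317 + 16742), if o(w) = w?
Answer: -12567661207/79 ≈ -1.5908e+8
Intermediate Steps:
E(K) = 2*K/(82 + K) (E(K) = (2*K)/(82 + K) = 2*K/(82 + K))
n(H) = -22 + H (n(H) = 8 + (H + 5*(-6)) = 8 + (H - 30) = 8 + (-30 + H) = -22 + H)
(E(y) + n(-99)) + (-580 - 4542)*(14317 + 16742) = (2*(-3)/(82 - 3) + (-22 - 99)) + (-580 - 4542)*(14317 + 16742) = (2*(-3)/79 - 121) - 5122*31059 = (2*(-3)*(1/79) - 121) - 159084198 = (-6/79 - 121) - 159084198 = -9565/79 - 159084198 = -12567661207/79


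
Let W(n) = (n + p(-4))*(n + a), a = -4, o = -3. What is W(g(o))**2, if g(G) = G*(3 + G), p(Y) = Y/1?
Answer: 256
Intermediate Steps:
p(Y) = Y (p(Y) = Y*1 = Y)
W(n) = (-4 + n)**2 (W(n) = (n - 4)*(n - 4) = (-4 + n)*(-4 + n) = (-4 + n)**2)
W(g(o))**2 = (16 + (-3*(3 - 3))**2 - (-24)*(3 - 3))**2 = (16 + (-3*0)**2 - (-24)*0)**2 = (16 + 0**2 - 8*0)**2 = (16 + 0 + 0)**2 = 16**2 = 256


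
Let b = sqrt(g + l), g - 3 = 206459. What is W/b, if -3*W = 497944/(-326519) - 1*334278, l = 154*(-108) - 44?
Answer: 54574308113*sqrt(189786)/92953102401 ≈ 255.77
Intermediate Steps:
g = 206462 (g = 3 + 206459 = 206462)
l = -16676 (l = -16632 - 44 = -16676)
W = 109148616226/979557 (W = -(497944/(-326519) - 1*334278)/3 = -(497944*(-1/326519) - 334278)/3 = -(-497944/326519 - 334278)/3 = -1/3*(-109148616226/326519) = 109148616226/979557 ≈ 1.1143e+5)
b = sqrt(189786) (b = sqrt(206462 - 16676) = sqrt(189786) ≈ 435.64)
W/b = 109148616226/(979557*(sqrt(189786))) = 109148616226*(sqrt(189786)/189786)/979557 = 54574308113*sqrt(189786)/92953102401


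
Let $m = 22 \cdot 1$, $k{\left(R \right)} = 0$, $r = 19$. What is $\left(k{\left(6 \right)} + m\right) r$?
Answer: $418$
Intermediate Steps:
$m = 22$
$\left(k{\left(6 \right)} + m\right) r = \left(0 + 22\right) 19 = 22 \cdot 19 = 418$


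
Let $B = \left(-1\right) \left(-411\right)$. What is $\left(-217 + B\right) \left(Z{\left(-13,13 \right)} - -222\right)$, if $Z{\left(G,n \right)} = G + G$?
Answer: $38024$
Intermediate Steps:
$Z{\left(G,n \right)} = 2 G$
$B = 411$
$\left(-217 + B\right) \left(Z{\left(-13,13 \right)} - -222\right) = \left(-217 + 411\right) \left(2 \left(-13\right) - -222\right) = 194 \left(-26 + \left(-27 + 249\right)\right) = 194 \left(-26 + 222\right) = 194 \cdot 196 = 38024$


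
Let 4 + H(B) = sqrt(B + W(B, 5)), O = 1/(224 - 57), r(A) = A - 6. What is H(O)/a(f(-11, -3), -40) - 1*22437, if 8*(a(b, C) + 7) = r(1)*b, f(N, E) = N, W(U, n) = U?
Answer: -22405 - 8*sqrt(334)/167 ≈ -22406.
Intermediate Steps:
r(A) = -6 + A
O = 1/167 ≈ 0.0059880
a(b, C) = -7 - 5*b/8 (a(b, C) = -7 + ((-6 + 1)*b)/8 = -7 + (-5*b)/8 = -7 - 5*b/8)
H(B) = -4 + sqrt(2)*sqrt(B) (H(B) = -4 + sqrt(B + B) = -4 + sqrt(2*B) = -4 + sqrt(2)*sqrt(B))
H(O)/a(f(-11, -3), -40) - 1*22437 = (-4 + sqrt(2)*sqrt(1/167))/(-7 - 5/8*(-11)) - 1*22437 = (-4 + sqrt(2)*(sqrt(167)/167))/(-7 + 55/8) - 22437 = (-4 + sqrt(334)/167)/(-1/8) - 22437 = (-4 + sqrt(334)/167)*(-8) - 22437 = (32 - 8*sqrt(334)/167) - 22437 = -22405 - 8*sqrt(334)/167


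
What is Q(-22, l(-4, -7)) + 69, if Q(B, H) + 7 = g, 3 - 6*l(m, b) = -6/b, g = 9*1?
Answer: 71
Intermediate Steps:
g = 9
l(m, b) = ½ + 1/b (l(m, b) = ½ - (-1)/b = ½ + 1/b)
Q(B, H) = 2 (Q(B, H) = -7 + 9 = 2)
Q(-22, l(-4, -7)) + 69 = 2 + 69 = 71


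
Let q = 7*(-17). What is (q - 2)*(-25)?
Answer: 3025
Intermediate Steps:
q = -119
(q - 2)*(-25) = (-119 - 2)*(-25) = -121*(-25) = 3025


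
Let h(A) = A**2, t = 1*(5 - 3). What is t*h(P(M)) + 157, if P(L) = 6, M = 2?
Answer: 229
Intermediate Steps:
t = 2 (t = 1*2 = 2)
t*h(P(M)) + 157 = 2*6**2 + 157 = 2*36 + 157 = 72 + 157 = 229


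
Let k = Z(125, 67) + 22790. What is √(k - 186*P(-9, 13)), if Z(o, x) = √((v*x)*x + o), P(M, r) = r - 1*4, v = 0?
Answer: √(21116 + 5*√5) ≈ 145.35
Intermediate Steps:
P(M, r) = -4 + r (P(M, r) = r - 4 = -4 + r)
Z(o, x) = √o (Z(o, x) = √((0*x)*x + o) = √(0*x + o) = √(0 + o) = √o)
k = 22790 + 5*√5 (k = √125 + 22790 = 5*√5 + 22790 = 22790 + 5*√5 ≈ 22801.)
√(k - 186*P(-9, 13)) = √((22790 + 5*√5) - 186*(-4 + 13)) = √((22790 + 5*√5) - 186*9) = √((22790 + 5*√5) - 1674) = √(21116 + 5*√5)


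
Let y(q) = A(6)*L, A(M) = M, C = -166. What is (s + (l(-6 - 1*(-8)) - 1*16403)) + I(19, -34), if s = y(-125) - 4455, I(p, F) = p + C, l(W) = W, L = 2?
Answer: -20991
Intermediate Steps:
y(q) = 12 (y(q) = 6*2 = 12)
I(p, F) = -166 + p (I(p, F) = p - 166 = -166 + p)
s = -4443 (s = 12 - 4455 = -4443)
(s + (l(-6 - 1*(-8)) - 1*16403)) + I(19, -34) = (-4443 + ((-6 - 1*(-8)) - 1*16403)) + (-166 + 19) = (-4443 + ((-6 + 8) - 16403)) - 147 = (-4443 + (2 - 16403)) - 147 = (-4443 - 16401) - 147 = -20844 - 147 = -20991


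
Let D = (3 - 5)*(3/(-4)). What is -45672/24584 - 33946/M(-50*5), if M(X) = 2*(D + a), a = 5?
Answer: -104390275/39949 ≈ -2613.1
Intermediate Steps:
D = 3/2 (D = -6*(-1)/4 = -2*(-¾) = 3/2 ≈ 1.5000)
M(X) = 13 (M(X) = 2*(3/2 + 5) = 2*(13/2) = 13)
-45672/24584 - 33946/M(-50*5) = -45672/24584 - 33946/13 = -45672*1/24584 - 33946*1/13 = -5709/3073 - 33946/13 = -104390275/39949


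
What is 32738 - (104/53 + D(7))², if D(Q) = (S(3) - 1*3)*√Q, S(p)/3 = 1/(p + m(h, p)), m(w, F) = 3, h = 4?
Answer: 367309329/11236 + 520*√7/53 ≈ 32716.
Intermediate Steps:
S(p) = 3/(3 + p) (S(p) = 3/(p + 3) = 3/(3 + p))
D(Q) = -5*√Q/2 (D(Q) = (3/(3 + 3) - 1*3)*√Q = (3/6 - 3)*√Q = (3*(⅙) - 3)*√Q = (½ - 3)*√Q = -5*√Q/2)
32738 - (104/53 + D(7))² = 32738 - (104/53 - 5*√7/2)²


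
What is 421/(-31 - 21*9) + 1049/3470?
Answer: -123009/76340 ≈ -1.6113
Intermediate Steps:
421/(-31 - 21*9) + 1049/3470 = 421/(-31 - 189) + 1049*(1/3470) = 421/(-220) + 1049/3470 = 421*(-1/220) + 1049/3470 = -421/220 + 1049/3470 = -123009/76340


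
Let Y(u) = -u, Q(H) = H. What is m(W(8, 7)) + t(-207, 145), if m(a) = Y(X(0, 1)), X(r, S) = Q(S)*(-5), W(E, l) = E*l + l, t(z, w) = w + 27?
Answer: 177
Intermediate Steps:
t(z, w) = 27 + w
W(E, l) = l + E*l
X(r, S) = -5*S (X(r, S) = S*(-5) = -5*S)
m(a) = 5 (m(a) = -(-5) = -1*(-5) = 5)
m(W(8, 7)) + t(-207, 145) = 5 + (27 + 145) = 5 + 172 = 177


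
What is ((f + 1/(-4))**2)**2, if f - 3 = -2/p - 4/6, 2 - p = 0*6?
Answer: 28561/20736 ≈ 1.3774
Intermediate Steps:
p = 2 (p = 2 - 0*6 = 2 - 1*0 = 2 + 0 = 2)
f = 4/3 (f = 3 + (-2/2 - 4/6) = 3 + (-2*1/2 - 4*1/6) = 3 + (-1 - 2/3) = 3 - 5/3 = 4/3 ≈ 1.3333)
((f + 1/(-4))**2)**2 = ((4/3 + 1/(-4))**2)**2 = ((4/3 - 1/4)**2)**2 = ((13/12)**2)**2 = (169/144)**2 = 28561/20736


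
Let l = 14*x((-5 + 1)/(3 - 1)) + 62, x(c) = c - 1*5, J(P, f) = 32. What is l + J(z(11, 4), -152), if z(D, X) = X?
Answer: -4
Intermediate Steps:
x(c) = -5 + c (x(c) = c - 5 = -5 + c)
l = -36 (l = 14*(-5 + (-5 + 1)/(3 - 1)) + 62 = 14*(-5 - 4/2) + 62 = 14*(-5 - 4*½) + 62 = 14*(-5 - 2) + 62 = 14*(-7) + 62 = -98 + 62 = -36)
l + J(z(11, 4), -152) = -36 + 32 = -4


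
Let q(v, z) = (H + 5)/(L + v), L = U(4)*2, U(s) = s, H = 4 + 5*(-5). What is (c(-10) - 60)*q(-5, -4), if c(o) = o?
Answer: 1120/3 ≈ 373.33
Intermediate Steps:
H = -21 (H = 4 - 25 = -21)
L = 8 (L = 4*2 = 8)
q(v, z) = -16/(8 + v) (q(v, z) = (-21 + 5)/(8 + v) = -16/(8 + v))
(c(-10) - 60)*q(-5, -4) = (-10 - 60)*(-16/(8 - 5)) = -(-1120)/3 = -70*(-16/3) = 1120/3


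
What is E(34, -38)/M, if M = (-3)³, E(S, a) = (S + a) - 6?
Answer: 10/27 ≈ 0.37037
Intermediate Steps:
E(S, a) = -6 + S + a
M = -27
E(34, -38)/M = (-6 + 34 - 38)/(-27) = -10*(-1/27) = 10/27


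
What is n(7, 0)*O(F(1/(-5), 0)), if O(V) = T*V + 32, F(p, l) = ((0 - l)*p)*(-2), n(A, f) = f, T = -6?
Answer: 0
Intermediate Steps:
F(p, l) = 2*l*p (F(p, l) = ((-l)*p)*(-2) = -l*p*(-2) = 2*l*p)
O(V) = 32 - 6*V (O(V) = -6*V + 32 = 32 - 6*V)
n(7, 0)*O(F(1/(-5), 0)) = 0*(32 - 12*0/(-5)) = 0*(32 - 12*0*(-1)/5) = 0*(32 - 6*0) = 0*(32 + 0) = 0*32 = 0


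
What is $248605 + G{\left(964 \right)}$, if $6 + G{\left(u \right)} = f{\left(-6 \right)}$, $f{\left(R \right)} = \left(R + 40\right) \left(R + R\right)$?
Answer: $248191$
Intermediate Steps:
$f{\left(R \right)} = 2 R \left(40 + R\right)$ ($f{\left(R \right)} = \left(40 + R\right) 2 R = 2 R \left(40 + R\right)$)
$G{\left(u \right)} = -414$ ($G{\left(u \right)} = -6 + 2 \left(-6\right) \left(40 - 6\right) = -6 + 2 \left(-6\right) 34 = -6 - 408 = -414$)
$248605 + G{\left(964 \right)} = 248605 - 414 = 248191$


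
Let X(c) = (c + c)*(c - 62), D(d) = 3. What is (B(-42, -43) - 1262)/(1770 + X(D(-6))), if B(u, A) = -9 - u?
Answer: -1229/1416 ≈ -0.86794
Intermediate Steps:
X(c) = 2*c*(-62 + c) (X(c) = (2*c)*(-62 + c) = 2*c*(-62 + c))
(B(-42, -43) - 1262)/(1770 + X(D(-6))) = ((-9 - 1*(-42)) - 1262)/(1770 + 2*3*(-62 + 3)) = ((-9 + 42) - 1262)/(1770 + 2*3*(-59)) = (33 - 1262)/(1770 - 354) = -1229/1416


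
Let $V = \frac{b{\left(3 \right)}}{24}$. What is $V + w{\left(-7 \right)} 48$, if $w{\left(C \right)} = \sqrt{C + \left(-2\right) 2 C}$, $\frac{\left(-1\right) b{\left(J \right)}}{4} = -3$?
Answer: $\frac{1}{2} + 48 \sqrt{21} \approx 220.46$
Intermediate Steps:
$b{\left(J \right)} = 12$ ($b{\left(J \right)} = \left(-4\right) \left(-3\right) = 12$)
$w{\left(C \right)} = \sqrt{3} \sqrt{- C}$ ($w{\left(C \right)} = \sqrt{C - 4 C} = \sqrt{- 3 C} = \sqrt{3} \sqrt{- C}$)
$V = \frac{1}{2}$ ($V = \frac{12}{24} = 12 \cdot \frac{1}{24} = \frac{1}{2} \approx 0.5$)
$V + w{\left(-7 \right)} 48 = \frac{1}{2} + \sqrt{3} \sqrt{\left(-1\right) \left(-7\right)} 48 = \frac{1}{2} + \sqrt{3} \sqrt{7} \cdot 48 = \frac{1}{2} + \sqrt{21} \cdot 48 = \frac{1}{2} + 48 \sqrt{21}$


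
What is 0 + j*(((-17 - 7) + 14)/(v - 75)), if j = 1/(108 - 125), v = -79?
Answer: -5/1309 ≈ -0.0038197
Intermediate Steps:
j = -1/17 (j = 1/(-17) = -1/17 ≈ -0.058824)
0 + j*(((-17 - 7) + 14)/(v - 75)) = 0 - ((-17 - 7) + 14)/(17*(-79 - 75)) = 0 - (-24 + 14)/(17*(-154)) = 0 - (-10)*(-1)/(17*154) = 0 - 1/17*5/77 = 0 - 5/1309 = -5/1309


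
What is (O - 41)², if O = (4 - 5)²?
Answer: 1600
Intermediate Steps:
O = 1 (O = (-1)² = 1)
(O - 41)² = (1 - 41)² = (-40)² = 1600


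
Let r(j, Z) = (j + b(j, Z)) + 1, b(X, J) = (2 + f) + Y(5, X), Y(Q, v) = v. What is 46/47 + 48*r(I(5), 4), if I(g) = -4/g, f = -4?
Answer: -29098/235 ≈ -123.82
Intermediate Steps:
b(X, J) = -2 + X (b(X, J) = (2 - 4) + X = -2 + X)
r(j, Z) = -1 + 2*j (r(j, Z) = (j + (-2 + j)) + 1 = (-2 + 2*j) + 1 = -1 + 2*j)
46/47 + 48*r(I(5), 4) = 46/47 + 48*(-1 + 2*(-4/5)) = 46*(1/47) + 48*(-1 + 2*(-4*⅕)) = 46/47 + 48*(-1 + 2*(-⅘)) = 46/47 + 48*(-1 - 8/5) = 46/47 + 48*(-13/5) = 46/47 - 624/5 = -29098/235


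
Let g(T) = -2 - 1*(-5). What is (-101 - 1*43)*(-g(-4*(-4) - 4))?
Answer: 432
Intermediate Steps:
g(T) = 3 (g(T) = -2 + 5 = 3)
(-101 - 1*43)*(-g(-4*(-4) - 4)) = (-101 - 1*43)*(-1*3) = (-101 - 43)*(-3) = -144*(-3) = 432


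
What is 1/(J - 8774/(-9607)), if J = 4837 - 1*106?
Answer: 9607/45459491 ≈ 0.00021133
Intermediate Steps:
J = 4731 (J = 4837 - 106 = 4731)
1/(J - 8774/(-9607)) = 1/(4731 - 8774/(-9607)) = 1/(4731 - 8774*(-1/9607)) = 1/(4731 + 8774/9607) = 1/(45459491/9607) = 9607/45459491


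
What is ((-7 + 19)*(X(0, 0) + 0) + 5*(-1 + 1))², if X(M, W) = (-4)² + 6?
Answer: 69696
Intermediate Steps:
X(M, W) = 22 (X(M, W) = 16 + 6 = 22)
((-7 + 19)*(X(0, 0) + 0) + 5*(-1 + 1))² = ((-7 + 19)*(22 + 0) + 5*(-1 + 1))² = (12*22 + 5*0)² = (264 + 0)² = 264² = 69696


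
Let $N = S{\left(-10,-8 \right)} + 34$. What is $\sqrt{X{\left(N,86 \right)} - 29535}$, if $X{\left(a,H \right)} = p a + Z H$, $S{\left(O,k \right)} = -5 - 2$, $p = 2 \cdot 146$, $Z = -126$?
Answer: $7 i \sqrt{663} \approx 180.24 i$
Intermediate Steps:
$p = 292$
$S{\left(O,k \right)} = -7$ ($S{\left(O,k \right)} = -5 - 2 = -7$)
$N = 27$ ($N = -7 + 34 = 27$)
$X{\left(a,H \right)} = - 126 H + 292 a$ ($X{\left(a,H \right)} = 292 a - 126 H = - 126 H + 292 a$)
$\sqrt{X{\left(N,86 \right)} - 29535} = \sqrt{\left(\left(-126\right) 86 + 292 \cdot 27\right) - 29535} = \sqrt{\left(-10836 + 7884\right) - 29535} = \sqrt{-2952 - 29535} = \sqrt{-32487} = 7 i \sqrt{663}$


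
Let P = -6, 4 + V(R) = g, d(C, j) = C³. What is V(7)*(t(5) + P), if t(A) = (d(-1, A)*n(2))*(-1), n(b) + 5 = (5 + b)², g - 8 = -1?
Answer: 114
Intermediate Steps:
g = 7 (g = 8 - 1 = 7)
V(R) = 3 (V(R) = -4 + 7 = 3)
n(b) = -5 + (5 + b)²
t(A) = 44 (t(A) = ((-1)³*(-5 + (5 + 2)²))*(-1) = -(-5 + 7²)*(-1) = -(-5 + 49)*(-1) = -1*44*(-1) = -44*(-1) = 44)
V(7)*(t(5) + P) = 3*(44 - 6) = 3*38 = 114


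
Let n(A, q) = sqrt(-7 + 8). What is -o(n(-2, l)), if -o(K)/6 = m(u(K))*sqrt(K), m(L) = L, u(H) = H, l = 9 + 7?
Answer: 6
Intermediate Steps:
l = 16
n(A, q) = 1 (n(A, q) = sqrt(1) = 1)
o(K) = -6*K**(3/2) (o(K) = -6*K*sqrt(K) = -6*K**(3/2))
-o(n(-2, l)) = -(-6)*1**(3/2) = -(-6) = -1*(-6) = 6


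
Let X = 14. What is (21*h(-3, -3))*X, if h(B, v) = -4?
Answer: -1176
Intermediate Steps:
(21*h(-3, -3))*X = (21*(-4))*14 = -84*14 = -1176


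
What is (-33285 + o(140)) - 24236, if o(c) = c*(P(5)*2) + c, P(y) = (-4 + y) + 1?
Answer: -56821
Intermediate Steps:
P(y) = -3 + y
o(c) = 5*c (o(c) = c*((-3 + 5)*2) + c = c*(2*2) + c = c*4 + c = 4*c + c = 5*c)
(-33285 + o(140)) - 24236 = (-33285 + 5*140) - 24236 = (-33285 + 700) - 24236 = -32585 - 24236 = -56821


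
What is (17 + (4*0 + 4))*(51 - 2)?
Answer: 1029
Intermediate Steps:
(17 + (4*0 + 4))*(51 - 2) = (17 + (0 + 4))*49 = (17 + 4)*49 = 21*49 = 1029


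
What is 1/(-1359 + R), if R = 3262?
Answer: 1/1903 ≈ 0.00052549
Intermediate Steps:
1/(-1359 + R) = 1/(-1359 + 3262) = 1/1903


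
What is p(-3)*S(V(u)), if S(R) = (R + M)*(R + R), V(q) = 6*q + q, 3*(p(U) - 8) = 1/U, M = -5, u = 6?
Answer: 73556/3 ≈ 24519.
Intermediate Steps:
p(U) = 8 + 1/(3*U)
V(q) = 7*q
S(R) = 2*R*(-5 + R) (S(R) = (R - 5)*(R + R) = (-5 + R)*(2*R) = 2*R*(-5 + R))
p(-3)*S(V(u)) = (8 + (⅓)/(-3))*(2*(7*6)*(-5 + 7*6)) = (8 + (⅓)*(-⅓))*(2*42*(-5 + 42)) = (8 - ⅑)*(2*42*37) = (71/9)*3108 = 73556/3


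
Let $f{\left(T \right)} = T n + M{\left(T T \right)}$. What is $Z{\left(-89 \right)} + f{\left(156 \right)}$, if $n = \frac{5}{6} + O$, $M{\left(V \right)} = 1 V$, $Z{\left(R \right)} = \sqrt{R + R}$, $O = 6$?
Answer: $25402 + i \sqrt{178} \approx 25402.0 + 13.342 i$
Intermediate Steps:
$Z{\left(R \right)} = \sqrt{2} \sqrt{R}$ ($Z{\left(R \right)} = \sqrt{2 R} = \sqrt{2} \sqrt{R}$)
$M{\left(V \right)} = V$
$n = \frac{41}{6}$ ($n = \frac{5}{6} + 6 = \frac{41}{6} \approx 6.8333$)
$f{\left(T \right)} = T^{2} + \frac{41 T}{6}$ ($f{\left(T \right)} = T \frac{41}{6} + T T = \frac{41 T}{6} + T^{2} = T^{2} + \frac{41 T}{6}$)
$Z{\left(-89 \right)} + f{\left(156 \right)} = \sqrt{2} \sqrt{-89} + \frac{1}{6} \cdot 156 \left(41 + 6 \cdot 156\right) = \sqrt{2} i \sqrt{89} + \frac{1}{6} \cdot 156 \left(41 + 936\right) = i \sqrt{178} + \frac{1}{6} \cdot 156 \cdot 977 = i \sqrt{178} + 25402 = 25402 + i \sqrt{178}$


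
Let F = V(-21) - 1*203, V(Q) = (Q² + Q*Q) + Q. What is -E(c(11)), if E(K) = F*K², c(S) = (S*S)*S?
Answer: -1165687138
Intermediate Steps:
V(Q) = Q + 2*Q² (V(Q) = (Q² + Q²) + Q = 2*Q² + Q = Q + 2*Q²)
F = 658 (F = -21*(1 + 2*(-21)) - 1*203 = -21*(1 - 42) - 203 = -21*(-41) - 203 = 861 - 203 = 658)
c(S) = S³ (c(S) = S²*S = S³)
E(K) = 658*K²
-E(c(11)) = -658*(11³)² = -658*1331² = -658*1771561 = -1*1165687138 = -1165687138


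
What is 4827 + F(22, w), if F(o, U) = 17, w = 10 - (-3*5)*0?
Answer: 4844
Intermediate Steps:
w = 10 (w = 10 - (-15)*0 = 10 - 1*0 = 10 + 0 = 10)
4827 + F(22, w) = 4827 + 17 = 4844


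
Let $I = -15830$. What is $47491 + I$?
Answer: $31661$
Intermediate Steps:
$47491 + I = 47491 - 15830 = 31661$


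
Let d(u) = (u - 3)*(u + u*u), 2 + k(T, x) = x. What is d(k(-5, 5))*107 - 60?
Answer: -60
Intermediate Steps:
k(T, x) = -2 + x
d(u) = (-3 + u)*(u + u²)
d(k(-5, 5))*107 - 60 = ((-2 + 5)*(-3 + (-2 + 5)² - 2*(-2 + 5)))*107 - 60 = (3*(-3 + 3² - 2*3))*107 - 60 = (3*(-3 + 9 - 6))*107 - 60 = (3*0)*107 - 60 = 0*107 - 60 = 0 - 60 = -60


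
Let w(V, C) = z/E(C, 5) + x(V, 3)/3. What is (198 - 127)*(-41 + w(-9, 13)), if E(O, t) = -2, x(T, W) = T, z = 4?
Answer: -3266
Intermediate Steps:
w(V, C) = -2 + V/3 (w(V, C) = 4/(-2) + V/3 = 4*(-½) + V*(⅓) = -2 + V/3)
(198 - 127)*(-41 + w(-9, 13)) = (198 - 127)*(-41 + (-2 + (⅓)*(-9))) = 71*(-41 + (-2 - 3)) = 71*(-41 - 5) = 71*(-46) = -3266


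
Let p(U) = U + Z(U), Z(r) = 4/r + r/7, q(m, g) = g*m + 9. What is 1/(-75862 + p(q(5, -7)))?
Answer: -91/6906160 ≈ -1.3177e-5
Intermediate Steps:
q(m, g) = 9 + g*m
Z(r) = 4/r + r/7 (Z(r) = 4/r + r*(⅐) = 4/r + r/7)
p(U) = 4/U + 8*U/7 (p(U) = U + (4/U + U/7) = 4/U + 8*U/7)
1/(-75862 + p(q(5, -7))) = 1/(-75862 + (4/(9 - 7*5) + 8*(9 - 7*5)/7)) = 1/(-75862 + (4/(9 - 35) + 8*(9 - 35)/7)) = 1/(-75862 + (4/(-26) + (8/7)*(-26))) = 1/(-75862 + (4*(-1/26) - 208/7)) = 1/(-75862 + (-2/13 - 208/7)) = 1/(-75862 - 2718/91) = 1/(-6906160/91) = -91/6906160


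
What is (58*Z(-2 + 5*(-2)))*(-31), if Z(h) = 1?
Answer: -1798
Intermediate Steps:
(58*Z(-2 + 5*(-2)))*(-31) = (58*1)*(-31) = 58*(-31) = -1798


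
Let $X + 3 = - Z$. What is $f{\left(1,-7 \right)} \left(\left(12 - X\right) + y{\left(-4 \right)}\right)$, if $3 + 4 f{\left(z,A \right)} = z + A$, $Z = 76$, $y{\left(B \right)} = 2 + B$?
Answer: $- \frac{801}{4} \approx -200.25$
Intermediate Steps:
$X = -79$ ($X = -3 - 76 = -79$)
$f{\left(z,A \right)} = - \frac{3}{4} + \frac{A}{4} + \frac{z}{4}$ ($f{\left(z,A \right)} = - \frac{3}{4} + \frac{z + A}{4} = - \frac{3}{4} + \frac{A + z}{4} = - \frac{3}{4} + \left(\frac{A}{4} + \frac{z}{4}\right) = - \frac{3}{4} + \frac{A}{4} + \frac{z}{4}$)
$f{\left(1,-7 \right)} \left(\left(12 - X\right) + y{\left(-4 \right)}\right) = \left(- \frac{3}{4} + \frac{1}{4} \left(-7\right) + \frac{1}{4} \cdot 1\right) \left(\left(12 - -79\right) + \left(2 - 4\right)\right) = \left(- \frac{3}{4} - \frac{7}{4} + \frac{1}{4}\right) \left(\left(12 + 79\right) - 2\right) = - \frac{9 \left(91 - 2\right)}{4} = \left(- \frac{9}{4}\right) 89 = - \frac{801}{4}$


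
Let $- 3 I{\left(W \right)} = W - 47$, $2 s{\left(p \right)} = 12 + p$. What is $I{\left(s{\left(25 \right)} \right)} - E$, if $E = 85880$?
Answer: $- \frac{171741}{2} \approx -85871.0$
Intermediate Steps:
$s{\left(p \right)} = 6 + \frac{p}{2}$ ($s{\left(p \right)} = \frac{12 + p}{2} = 6 + \frac{p}{2}$)
$I{\left(W \right)} = \frac{47}{3} - \frac{W}{3}$ ($I{\left(W \right)} = - \frac{W - 47}{3} = - \frac{-47 + W}{3} = \frac{47}{3} - \frac{W}{3}$)
$I{\left(s{\left(25 \right)} \right)} - E = \left(\frac{47}{3} - \frac{6 + \frac{1}{2} \cdot 25}{3}\right) - 85880 = \left(\frac{47}{3} - \frac{6 + \frac{25}{2}}{3}\right) - 85880 = \left(\frac{47}{3} - \frac{37}{6}\right) - 85880 = \frac{19}{2} - 85880 = - \frac{171741}{2}$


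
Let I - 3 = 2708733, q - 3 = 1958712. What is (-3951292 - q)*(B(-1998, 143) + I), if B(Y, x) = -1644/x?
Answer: -2289227051073228/143 ≈ -1.6009e+13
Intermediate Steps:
q = 1958715 (q = 3 + 1958712 = 1958715)
I = 2708736 (I = 3 + 2708733 = 2708736)
(-3951292 - q)*(B(-1998, 143) + I) = (-3951292 - 1*1958715)*(-1644/143 + 2708736) = (-3951292 - 1958715)*(-1644*1/143 + 2708736) = -5910007*(-1644/143 + 2708736) = -5910007*387347604/143 = -2289227051073228/143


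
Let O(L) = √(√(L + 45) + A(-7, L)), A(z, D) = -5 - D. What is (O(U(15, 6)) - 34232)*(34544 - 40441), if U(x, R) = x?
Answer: 201866104 - 5897*√(-20 + 2*√15) ≈ 2.0187e+8 - 20643.0*I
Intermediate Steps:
O(L) = √(-5 + √(45 + L) - L) (O(L) = √(√(L + 45) + (-5 - L)) = √(√(45 + L) + (-5 - L)) = √(-5 + √(45 + L) - L))
(O(U(15, 6)) - 34232)*(34544 - 40441) = (√(-5 + √(45 + 15) - 1*15) - 34232)*(34544 - 40441) = (√(-5 + √60 - 15) - 34232)*(-5897) = (√(-5 + 2*√15 - 15) - 34232)*(-5897) = (√(-20 + 2*√15) - 34232)*(-5897) = (-34232 + √(-20 + 2*√15))*(-5897) = 201866104 - 5897*√(-20 + 2*√15)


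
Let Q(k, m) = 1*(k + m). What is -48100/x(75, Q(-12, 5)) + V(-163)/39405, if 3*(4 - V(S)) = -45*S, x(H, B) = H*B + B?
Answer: 473520472/5240865 ≈ 90.352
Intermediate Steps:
Q(k, m) = k + m
x(H, B) = B + B*H (x(H, B) = B*H + B = B + B*H)
V(S) = 4 + 15*S (V(S) = 4 - (-15)*S = 4 + 15*S)
-48100/x(75, Q(-12, 5)) + V(-163)/39405 = -48100*1/((1 + 75)*(-12 + 5)) + (4 + 15*(-163))/39405 = -48100/((-7*76)) + (4 - 2445)*(1/39405) = -48100/(-532) - 2441*1/39405 = -48100*(-1/532) - 2441/39405 = 12025/133 - 2441/39405 = 473520472/5240865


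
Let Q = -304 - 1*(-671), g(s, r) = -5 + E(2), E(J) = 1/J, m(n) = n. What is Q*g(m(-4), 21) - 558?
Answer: -4419/2 ≈ -2209.5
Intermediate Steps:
g(s, r) = -9/2 (g(s, r) = -5 + 1/2 = -5 + ½ = -9/2)
Q = 367 (Q = -304 + 671 = 367)
Q*g(m(-4), 21) - 558 = 367*(-9/2) - 558 = -3303/2 - 558 = -4419/2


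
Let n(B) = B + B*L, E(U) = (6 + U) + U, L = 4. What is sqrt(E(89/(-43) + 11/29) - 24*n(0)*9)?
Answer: sqrt(4072702)/1247 ≈ 1.6184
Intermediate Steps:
E(U) = 6 + 2*U
n(B) = 5*B (n(B) = B + B*4 = B + 4*B = 5*B)
sqrt(E(89/(-43) + 11/29) - 24*n(0)*9) = sqrt((6 + 2*(89/(-43) + 11/29)) - 120*0*9) = sqrt((6 + 2*(89*(-1/43) + 11*(1/29))) - 24*0*9) = sqrt((6 + 2*(-89/43 + 11/29)) + 0*9) = sqrt((6 + 2*(-2108/1247)) + 0) = sqrt((6 - 4216/1247) + 0) = sqrt(3266/1247 + 0) = sqrt(3266/1247) = sqrt(4072702)/1247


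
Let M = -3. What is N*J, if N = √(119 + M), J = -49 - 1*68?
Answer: -234*√29 ≈ -1260.1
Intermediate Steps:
J = -117 (J = -49 - 68 = -117)
N = 2*√29 (N = √(119 - 3) = √116 = 2*√29 ≈ 10.770)
N*J = (2*√29)*(-117) = -234*√29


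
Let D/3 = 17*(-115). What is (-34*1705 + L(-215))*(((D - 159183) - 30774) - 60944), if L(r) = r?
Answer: 14939929710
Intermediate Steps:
D = -5865 (D = 3*(17*(-115)) = 3*(-1955) = -5865)
(-34*1705 + L(-215))*(((D - 159183) - 30774) - 60944) = (-34*1705 - 215)*(((-5865 - 159183) - 30774) - 60944) = (-57970 - 215)*((-165048 - 30774) - 60944) = -58185*(-195822 - 60944) = -58185*(-256766) = 14939929710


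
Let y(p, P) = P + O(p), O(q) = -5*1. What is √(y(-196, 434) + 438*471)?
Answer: √206727 ≈ 454.67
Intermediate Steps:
O(q) = -5
y(p, P) = -5 + P (y(p, P) = P - 5 = -5 + P)
√(y(-196, 434) + 438*471) = √((-5 + 434) + 438*471) = √(429 + 206298) = √206727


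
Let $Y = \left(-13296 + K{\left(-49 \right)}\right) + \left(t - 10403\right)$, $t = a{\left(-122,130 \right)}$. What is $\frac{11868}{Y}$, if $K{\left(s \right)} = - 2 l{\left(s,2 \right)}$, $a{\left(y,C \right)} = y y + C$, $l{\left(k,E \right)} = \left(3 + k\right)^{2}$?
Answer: $- \frac{11868}{12917} \approx -0.91879$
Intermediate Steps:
$a{\left(y,C \right)} = C + y^{2}$ ($a{\left(y,C \right)} = y^{2} + C = C + y^{2}$)
$K{\left(s \right)} = - 2 \left(3 + s\right)^{2}$
$t = 15014$ ($t = 130 + \left(-122\right)^{2} = 130 + 14884 = 15014$)
$Y = -12917$ ($Y = \left(-13296 - 2 \left(3 - 49\right)^{2}\right) + \left(15014 - 10403\right) = \left(-13296 - 2 \left(-46\right)^{2}\right) + \left(15014 - 10403\right) = \left(-13296 - 4232\right) + 4611 = -17528 + 4611 = -12917$)
$\frac{11868}{Y} = \frac{11868}{-12917} = 11868 \left(- \frac{1}{12917}\right) = - \frac{11868}{12917}$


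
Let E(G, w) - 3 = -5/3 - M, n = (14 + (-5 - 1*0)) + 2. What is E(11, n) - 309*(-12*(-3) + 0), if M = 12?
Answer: -33404/3 ≈ -11135.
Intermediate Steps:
n = 11 (n = (14 + (-5 + 0)) + 2 = (14 - 5) + 2 = 9 + 2 = 11)
E(G, w) = -32/3 (E(G, w) = 3 + (-5/3 - 1*12) = 3 + (-5*1/3 - 12) = 3 + (-5/3 - 12) = 3 - 41/3 = -32/3)
E(11, n) - 309*(-12*(-3) + 0) = -32/3 - 309*(-12*(-3) + 0) = -32/3 - 309*(36 + 0) = -32/3 - 309*36 = -32/3 - 11124 = -33404/3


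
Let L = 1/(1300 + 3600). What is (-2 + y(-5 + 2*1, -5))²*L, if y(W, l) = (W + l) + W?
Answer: 169/4900 ≈ 0.034490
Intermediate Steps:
y(W, l) = l + 2*W
L = 1/4900 ≈ 0.00020408
(-2 + y(-5 + 2*1, -5))²*L = (-2 + (-5 + 2*(-5 + 2*1)))²*(1/4900) = (-2 + (-5 + 2*(-5 + 2)))²*(1/4900) = (-2 + (-5 + 2*(-3)))²*(1/4900) = (-2 + (-5 - 6))²*(1/4900) = (-2 - 11)²*(1/4900) = (-13)²*(1/4900) = 169*(1/4900) = 169/4900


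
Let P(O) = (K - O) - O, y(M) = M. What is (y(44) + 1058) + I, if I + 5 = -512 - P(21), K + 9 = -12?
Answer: 648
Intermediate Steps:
K = -21 (K = -9 - 12 = -21)
P(O) = -21 - 2*O (P(O) = (-21 - O) - O = -21 - 2*O)
I = -454 (I = -5 + (-512 - (-21 - 2*21)) = -5 + (-512 - (-21 - 42)) = -5 + (-512 - 1*(-63)) = -5 + (-512 + 63) = -5 - 449 = -454)
(y(44) + 1058) + I = (44 + 1058) - 454 = 1102 - 454 = 648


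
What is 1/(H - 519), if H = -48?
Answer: -1/567 ≈ -0.0017637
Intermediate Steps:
1/(H - 519) = 1/(-48 - 519) = 1/(-567) = -1/567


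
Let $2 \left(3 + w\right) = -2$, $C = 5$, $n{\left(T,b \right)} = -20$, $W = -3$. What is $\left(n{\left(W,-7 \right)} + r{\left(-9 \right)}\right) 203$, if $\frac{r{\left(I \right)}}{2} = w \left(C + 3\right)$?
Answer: $-17052$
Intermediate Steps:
$w = -4$ ($w = -3 + \frac{1}{2} \left(-2\right) = -3 - 1 = -4$)
$r{\left(I \right)} = -64$ ($r{\left(I \right)} = 2 \left(- 4 \left(5 + 3\right)\right) = 2 \left(\left(-4\right) 8\right) = 2 \left(-32\right) = -64$)
$\left(n{\left(W,-7 \right)} + r{\left(-9 \right)}\right) 203 = \left(-20 - 64\right) 203 = \left(-84\right) 203 = -17052$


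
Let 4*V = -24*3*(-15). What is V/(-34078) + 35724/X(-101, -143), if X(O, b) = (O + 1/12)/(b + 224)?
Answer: -591657764877/20634229 ≈ -28674.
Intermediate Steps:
X(O, b) = (1/12 + O)/(224 + b) (X(O, b) = (O + 1/12)/(224 + b) = (1/12 + O)/(224 + b))
V = 270 (V = (-24*3*(-15))/4 = (-72*(-15))/4 = (1/4)*1080 = 270)
V/(-34078) + 35724/X(-101, -143) = 270/(-34078) + 35724/(((1/12 - 101)/(224 - 143))) = 270*(-1/34078) + 35724/((-1211/12/81)) = -135/17039 + 35724/(((1/81)*(-1211/12))) = -135/17039 + 35724/(-1211/972) = -135/17039 + 35724*(-972/1211) = -135/17039 - 34723728/1211 = -591657764877/20634229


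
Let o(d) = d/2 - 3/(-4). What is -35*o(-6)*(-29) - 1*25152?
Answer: -109743/4 ≈ -27436.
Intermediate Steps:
o(d) = ¾ + d/2 (o(d) = d*(½) - 3*(-¼) = d/2 + ¾ = ¾ + d/2)
-35*o(-6)*(-29) - 1*25152 = -35*(¾ + (½)*(-6))*(-29) - 1*25152 = -35*(¾ - 3)*(-29) - 25152 = -35*(-9/4)*(-29) - 25152 = (315/4)*(-29) - 25152 = -9135/4 - 25152 = -109743/4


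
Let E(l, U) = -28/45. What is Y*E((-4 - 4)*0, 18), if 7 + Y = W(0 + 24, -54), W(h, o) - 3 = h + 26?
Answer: -1288/45 ≈ -28.622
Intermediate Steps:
E(l, U) = -28/45 (E(l, U) = -28*1/45 = -28/45)
W(h, o) = 29 + h (W(h, o) = 3 + (h + 26) = 3 + (26 + h) = 29 + h)
Y = 46 (Y = -7 + (29 + (0 + 24)) = -7 + (29 + 24) = -7 + 53 = 46)
Y*E((-4 - 4)*0, 18) = 46*(-28/45) = -1288/45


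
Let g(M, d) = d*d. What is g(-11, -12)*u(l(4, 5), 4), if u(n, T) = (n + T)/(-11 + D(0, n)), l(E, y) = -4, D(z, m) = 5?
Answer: 0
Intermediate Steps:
g(M, d) = d²
u(n, T) = -T/6 - n/6 (u(n, T) = (n + T)/(-11 + 5) = (T + n)/(-6) = (T + n)*(-⅙) = -T/6 - n/6)
g(-11, -12)*u(l(4, 5), 4) = (-12)²*(-⅙*4 - ⅙*(-4)) = 144*(-⅔ + ⅔) = 144*0 = 0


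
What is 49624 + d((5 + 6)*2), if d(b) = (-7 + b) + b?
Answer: 49661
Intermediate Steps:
d(b) = -7 + 2*b
49624 + d((5 + 6)*2) = 49624 + (-7 + 2*((5 + 6)*2)) = 49624 + (-7 + 2*(11*2)) = 49624 + (-7 + 2*22) = 49624 + (-7 + 44) = 49624 + 37 = 49661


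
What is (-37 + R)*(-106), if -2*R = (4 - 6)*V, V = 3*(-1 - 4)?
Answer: 5512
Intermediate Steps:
V = -15 (V = 3*(-5) = -15)
R = -15 (R = -(4 - 6)*(-15)/2 = -(-1)*(-15) = -½*30 = -15)
(-37 + R)*(-106) = (-37 - 15)*(-106) = -52*(-106) = 5512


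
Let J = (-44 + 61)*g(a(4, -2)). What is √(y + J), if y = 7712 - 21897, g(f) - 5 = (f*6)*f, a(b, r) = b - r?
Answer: 2*I*√2607 ≈ 102.12*I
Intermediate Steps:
g(f) = 5 + 6*f² (g(f) = 5 + (f*6)*f = 5 + (6*f)*f = 5 + 6*f²)
J = 3757 (J = (-44 + 61)*(5 + 6*(4 - 1*(-2))²) = 17*(5 + 6*(4 + 2)²) = 17*(5 + 6*6²) = 17*(5 + 6*36) = 17*(5 + 216) = 17*221 = 3757)
y = -14185
√(y + J) = √(-14185 + 3757) = √(-10428) = 2*I*√2607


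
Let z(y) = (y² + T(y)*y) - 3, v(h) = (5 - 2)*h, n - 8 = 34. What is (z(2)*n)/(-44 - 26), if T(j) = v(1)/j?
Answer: -12/5 ≈ -2.4000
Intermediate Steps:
n = 42 (n = 8 + 34 = 42)
v(h) = 3*h
T(j) = 3/j (T(j) = (3*1)/j = 3/j)
z(y) = y² (z(y) = (y² + (3/y)*y) - 3 = (y² + 3) - 3 = (3 + y²) - 3 = y²)
(z(2)*n)/(-44 - 26) = (2²*42)/(-44 - 26) = (4*42)/(-70) = 168*(-1/70) = -12/5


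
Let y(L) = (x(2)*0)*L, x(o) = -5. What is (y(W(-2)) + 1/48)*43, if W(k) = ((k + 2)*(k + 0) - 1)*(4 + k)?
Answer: 43/48 ≈ 0.89583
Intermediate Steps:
W(k) = (-1 + k*(2 + k))*(4 + k) (W(k) = ((2 + k)*k - 1)*(4 + k) = (k*(2 + k) - 1)*(4 + k) = (-1 + k*(2 + k))*(4 + k))
y(L) = 0 (y(L) = (-5*0)*L = 0*L = 0)
(y(W(-2)) + 1/48)*43 = (0 + 1/48)*43 = (1/48)*43 = 43/48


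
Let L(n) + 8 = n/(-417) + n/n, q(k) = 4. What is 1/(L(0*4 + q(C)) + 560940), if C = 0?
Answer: 417/233909057 ≈ 1.7827e-6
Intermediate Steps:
L(n) = -7 - n/417 (L(n) = -8 + (n/(-417) + n/n) = -8 + (n*(-1/417) + 1) = -8 + (-n/417 + 1) = -8 + (1 - n/417) = -7 - n/417)
1/(L(0*4 + q(C)) + 560940) = 1/((-7 - (0*4 + 4)/417) + 560940) = 1/((-7 - (0 + 4)/417) + 560940) = 1/((-7 - 1/417*4) + 560940) = 1/((-7 - 4/417) + 560940) = 1/(-2923/417 + 560940) = 1/(233909057/417) = 417/233909057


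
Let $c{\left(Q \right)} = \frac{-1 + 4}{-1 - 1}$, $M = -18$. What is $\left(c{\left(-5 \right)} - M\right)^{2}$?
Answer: $\frac{1089}{4} \approx 272.25$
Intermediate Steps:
$c{\left(Q \right)} = - \frac{3}{2}$ ($c{\left(Q \right)} = \frac{3}{-2} = 3 \left(- \frac{1}{2}\right) = - \frac{3}{2}$)
$\left(c{\left(-5 \right)} - M\right)^{2} = \left(- \frac{3}{2} - -18\right)^{2} = \left(- \frac{3}{2} + 18\right)^{2} = \left(\frac{33}{2}\right)^{2} = \frac{1089}{4}$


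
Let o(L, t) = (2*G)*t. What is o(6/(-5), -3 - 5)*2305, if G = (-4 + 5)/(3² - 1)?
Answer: -4610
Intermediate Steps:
G = ⅛ (G = 1/(9 - 1) = 1/8 = 1*(⅛) = ⅛ ≈ 0.12500)
o(L, t) = t/4 (o(L, t) = (2*(⅛))*t = t/4)
o(6/(-5), -3 - 5)*2305 = ((-3 - 5)/4)*2305 = ((¼)*(-8))*2305 = -2*2305 = -4610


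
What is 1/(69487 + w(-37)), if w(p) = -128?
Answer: 1/69359 ≈ 1.4418e-5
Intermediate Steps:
1/(69487 + w(-37)) = 1/(69487 - 128) = 1/69359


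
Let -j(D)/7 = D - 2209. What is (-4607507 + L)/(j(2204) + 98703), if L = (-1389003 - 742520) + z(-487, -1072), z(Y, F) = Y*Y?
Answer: -6501861/98738 ≈ -65.850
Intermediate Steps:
z(Y, F) = Y**2
L = -1894354 (L = (-1389003 - 742520) + (-487)**2 = -2131523 + 237169 = -1894354)
j(D) = 15463 - 7*D (j(D) = -7*(D - 2209) = -7*(-2209 + D) = 15463 - 7*D)
(-4607507 + L)/(j(2204) + 98703) = (-4607507 - 1894354)/((15463 - 7*2204) + 98703) = -6501861/((15463 - 15428) + 98703) = -6501861/(35 + 98703) = -6501861/98738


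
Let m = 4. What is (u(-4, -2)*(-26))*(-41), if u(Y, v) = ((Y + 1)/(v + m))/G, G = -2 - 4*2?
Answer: 1599/10 ≈ 159.90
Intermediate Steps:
G = -10 (G = -2 - 8 = -10)
u(Y, v) = -(1 + Y)/(10*(4 + v)) (u(Y, v) = ((Y + 1)/(v + 4))/(-10) = ((1 + Y)/(4 + v))*(-⅒) = -(1 + Y)/(10*(4 + v)))
(u(-4, -2)*(-26))*(-41) = (((-1 - 1*(-4))/(10*(4 - 2)))*(-26))*(-41) = (((⅒)*(-1 + 4)/2)*(-26))*(-41) = (((⅒)*(½)*3)*(-26))*(-41) = ((3/20)*(-26))*(-41) = -39/10*(-41) = 1599/10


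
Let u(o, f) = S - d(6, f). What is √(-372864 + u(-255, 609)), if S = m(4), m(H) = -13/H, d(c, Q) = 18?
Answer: I*√1491541/2 ≈ 610.64*I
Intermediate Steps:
S = -13/4 ≈ -3.2500
u(o, f) = -85/4 (u(o, f) = -13/4 - 1*18 = -13/4 - 18 = -85/4)
√(-372864 + u(-255, 609)) = √(-372864 - 85/4) = √(-1491541/4) = I*√1491541/2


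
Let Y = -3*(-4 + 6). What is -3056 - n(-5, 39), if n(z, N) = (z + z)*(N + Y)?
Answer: -2726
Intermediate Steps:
Y = -6 (Y = -3*2 = -6)
n(z, N) = 2*z*(-6 + N) (n(z, N) = (z + z)*(N - 6) = (2*z)*(-6 + N) = 2*z*(-6 + N))
-3056 - n(-5, 39) = -3056 - 2*(-5)*(-6 + 39) = -3056 - 2*(-5)*33 = -3056 - 1*(-330) = -3056 + 330 = -2726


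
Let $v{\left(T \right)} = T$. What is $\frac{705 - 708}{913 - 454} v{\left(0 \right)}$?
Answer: $0$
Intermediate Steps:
$\frac{705 - 708}{913 - 454} v{\left(0 \right)} = \frac{705 - 708}{913 - 454} \cdot 0 = - \frac{3}{459} \cdot 0 = \left(-3\right) \frac{1}{459} \cdot 0 = \left(- \frac{1}{153}\right) 0 = 0$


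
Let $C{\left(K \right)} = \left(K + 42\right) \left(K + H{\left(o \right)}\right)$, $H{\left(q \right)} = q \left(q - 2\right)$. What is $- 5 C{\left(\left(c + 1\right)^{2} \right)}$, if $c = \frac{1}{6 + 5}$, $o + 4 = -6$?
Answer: $- \frac{383170320}{14641} \approx -26171.0$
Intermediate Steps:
$o = -10$ ($o = -4 - 6 = -10$)
$H{\left(q \right)} = q \left(-2 + q\right)$
$c = \frac{1}{11} \approx 0.090909$
$C{\left(K \right)} = \left(42 + K\right) \left(120 + K\right)$ ($C{\left(K \right)} = \left(K + 42\right) \left(K - 10 \left(-2 - 10\right)\right) = \left(42 + K\right) \left(K - -120\right) = \left(42 + K\right) \left(K + 120\right) = \left(42 + K\right) \left(120 + K\right)$)
$- 5 C{\left(\left(c + 1\right)^{2} \right)} = - 5 \left(5040 + \left(\left(\frac{1}{11} + 1\right)^{2}\right)^{2} + 162 \left(\frac{1}{11} + 1\right)^{2}\right) = - 5 \left(5040 + \left(\left(\frac{12}{11}\right)^{2}\right)^{2} + 162 \left(\frac{12}{11}\right)^{2}\right) = - 5 \left(5040 + \left(\frac{144}{121}\right)^{2} + 162 \cdot \frac{144}{121}\right) = - 5 \left(5040 + \frac{20736}{14641} + \frac{23328}{121}\right) = \left(-5\right) \frac{76634064}{14641} = - \frac{383170320}{14641}$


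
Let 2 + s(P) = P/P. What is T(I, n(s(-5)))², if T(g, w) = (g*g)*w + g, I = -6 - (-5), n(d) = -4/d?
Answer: 9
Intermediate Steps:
s(P) = -1 (s(P) = -2 + P/P = -2 + 1 = -1)
I = -1 (I = -6 - 1*(-5) = -6 + 5 = -1)
T(g, w) = g + w*g² (T(g, w) = g²*w + g = w*g² + g = g + w*g²)
T(I, n(s(-5)))² = (-(1 - (-4)/(-1)))² = (-(1 - (-4)*(-1)))² = (-(1 - 1*4))² = (-(1 - 4))² = (-1*(-3))² = 3² = 9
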